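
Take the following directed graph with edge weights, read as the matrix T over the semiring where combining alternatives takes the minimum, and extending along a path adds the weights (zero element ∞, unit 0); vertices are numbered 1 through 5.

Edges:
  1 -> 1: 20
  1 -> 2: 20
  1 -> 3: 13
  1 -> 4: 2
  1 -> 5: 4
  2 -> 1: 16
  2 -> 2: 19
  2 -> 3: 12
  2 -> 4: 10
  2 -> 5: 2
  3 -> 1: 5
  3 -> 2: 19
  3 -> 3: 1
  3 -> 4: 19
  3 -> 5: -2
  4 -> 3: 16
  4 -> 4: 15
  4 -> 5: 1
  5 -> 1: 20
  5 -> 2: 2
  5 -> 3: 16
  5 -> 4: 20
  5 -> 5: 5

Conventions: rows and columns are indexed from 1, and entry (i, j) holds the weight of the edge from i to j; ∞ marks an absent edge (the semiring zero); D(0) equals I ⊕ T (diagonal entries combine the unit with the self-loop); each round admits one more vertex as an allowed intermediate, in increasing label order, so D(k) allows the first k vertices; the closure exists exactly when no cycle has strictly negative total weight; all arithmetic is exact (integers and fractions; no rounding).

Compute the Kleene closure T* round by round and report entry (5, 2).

D(0):
  [0, 20, 13, 2, 4]
  [16, 0, 12, 10, 2]
  [5, 19, 0, 19, -2]
  [∞, ∞, 16, 0, 1]
  [20, 2, 16, 20, 0]
D(1):
  [0, 20, 13, 2, 4]
  [16, 0, 12, 10, 2]
  [5, 19, 0, 7, -2]
  [∞, ∞, 16, 0, 1]
  [20, 2, 16, 20, 0]
D(2):
  [0, 20, 13, 2, 4]
  [16, 0, 12, 10, 2]
  [5, 19, 0, 7, -2]
  [∞, ∞, 16, 0, 1]
  [18, 2, 14, 12, 0]
D(3):
  [0, 20, 13, 2, 4]
  [16, 0, 12, 10, 2]
  [5, 19, 0, 7, -2]
  [21, 35, 16, 0, 1]
  [18, 2, 14, 12, 0]
D(4):
  [0, 20, 13, 2, 3]
  [16, 0, 12, 10, 2]
  [5, 19, 0, 7, -2]
  [21, 35, 16, 0, 1]
  [18, 2, 14, 12, 0]
D(5):
  [0, 5, 13, 2, 3]
  [16, 0, 12, 10, 2]
  [5, 0, 0, 7, -2]
  [19, 3, 15, 0, 1]
  [18, 2, 14, 12, 0]
Answer: T*[5][2] = 2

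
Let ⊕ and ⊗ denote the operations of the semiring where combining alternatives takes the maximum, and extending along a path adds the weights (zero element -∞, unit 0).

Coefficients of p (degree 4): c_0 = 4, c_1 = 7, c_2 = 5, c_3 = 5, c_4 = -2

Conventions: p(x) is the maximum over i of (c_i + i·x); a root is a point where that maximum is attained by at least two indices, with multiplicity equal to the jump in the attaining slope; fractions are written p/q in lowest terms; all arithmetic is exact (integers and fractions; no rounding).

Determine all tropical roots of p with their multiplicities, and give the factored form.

hull edge (i=0, c=4) to (i=1, c=7): slope 3, span 1
hull edge (i=1, c=7) to (i=3, c=5): slope -1, span 2
hull edge (i=3, c=5) to (i=4, c=-2): slope -7, span 1
Factored form: p(x) = -2 ⊗ (x ⊕ (-3)) ⊗ (x ⊕ 1) ⊗ (x ⊕ 1) ⊗ (x ⊕ 7)
Answer: roots = -3 (mult 1), 1 (mult 2), 7 (mult 1)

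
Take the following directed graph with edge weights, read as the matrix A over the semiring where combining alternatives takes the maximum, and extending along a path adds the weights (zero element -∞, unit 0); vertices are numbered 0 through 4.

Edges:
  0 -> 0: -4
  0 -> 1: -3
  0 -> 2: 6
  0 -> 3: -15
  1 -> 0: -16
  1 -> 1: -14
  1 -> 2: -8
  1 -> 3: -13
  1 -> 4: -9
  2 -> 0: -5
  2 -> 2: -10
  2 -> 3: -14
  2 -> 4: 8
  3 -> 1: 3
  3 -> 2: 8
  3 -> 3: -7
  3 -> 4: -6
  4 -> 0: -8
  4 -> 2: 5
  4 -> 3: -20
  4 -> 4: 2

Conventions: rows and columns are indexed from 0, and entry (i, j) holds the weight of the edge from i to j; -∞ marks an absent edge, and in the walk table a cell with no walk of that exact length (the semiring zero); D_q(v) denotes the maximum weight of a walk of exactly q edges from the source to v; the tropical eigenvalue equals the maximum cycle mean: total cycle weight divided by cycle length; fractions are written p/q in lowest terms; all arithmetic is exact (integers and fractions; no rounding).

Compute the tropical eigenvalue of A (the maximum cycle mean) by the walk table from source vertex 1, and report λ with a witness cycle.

q=0: [-∞, 0, -∞, -∞, -∞]
q=1: [-16, -14, -8, -13, -9]
q=2: [-13, -10, -4, -20, 0]
q=3: [-8, -16, 5, -18, 4]
q=4: [0, -11, 9, -9, 13]
q=5: [5, -3, 18, -5, 17]
Optimal cycle mean attained by: cycle 2->4->2, total 8 + 5, length 2.
Answer: λ = 13/2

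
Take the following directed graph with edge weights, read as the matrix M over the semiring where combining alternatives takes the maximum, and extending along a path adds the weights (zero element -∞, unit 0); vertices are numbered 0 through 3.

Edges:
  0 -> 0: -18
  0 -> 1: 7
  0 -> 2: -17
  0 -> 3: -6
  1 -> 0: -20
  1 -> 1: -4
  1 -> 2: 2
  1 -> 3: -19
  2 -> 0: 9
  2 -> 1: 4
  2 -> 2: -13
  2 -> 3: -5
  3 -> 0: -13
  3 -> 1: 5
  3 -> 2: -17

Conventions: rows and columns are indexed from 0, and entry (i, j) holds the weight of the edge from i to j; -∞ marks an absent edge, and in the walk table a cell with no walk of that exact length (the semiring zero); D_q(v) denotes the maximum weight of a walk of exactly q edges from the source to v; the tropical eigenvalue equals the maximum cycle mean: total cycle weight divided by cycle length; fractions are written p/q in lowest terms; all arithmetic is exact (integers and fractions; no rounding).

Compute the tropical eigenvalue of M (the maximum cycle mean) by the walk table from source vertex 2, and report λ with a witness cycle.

q=0: [-∞, -∞, 0, -∞]
q=1: [9, 4, -13, -5]
q=2: [-4, 16, 6, 3]
q=3: [15, 12, 18, 1]
q=4: [27, 22, 14, 13]
Optimal cycle mean attained by: cycle 0->1->2->0, total 7 + 2 + 9, length 3.
Answer: λ = 6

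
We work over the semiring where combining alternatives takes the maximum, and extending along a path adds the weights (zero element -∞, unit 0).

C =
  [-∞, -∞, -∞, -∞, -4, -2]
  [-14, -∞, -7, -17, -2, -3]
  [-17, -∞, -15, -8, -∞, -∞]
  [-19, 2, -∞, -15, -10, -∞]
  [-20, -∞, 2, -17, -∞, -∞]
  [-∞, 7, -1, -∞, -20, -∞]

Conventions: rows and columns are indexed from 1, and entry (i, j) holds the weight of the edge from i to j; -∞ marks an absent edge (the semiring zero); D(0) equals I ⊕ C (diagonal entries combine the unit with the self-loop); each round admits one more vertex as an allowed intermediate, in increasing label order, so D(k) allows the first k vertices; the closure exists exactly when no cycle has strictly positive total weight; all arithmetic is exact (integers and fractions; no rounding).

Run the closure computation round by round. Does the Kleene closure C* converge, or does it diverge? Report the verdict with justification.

D(0):
  [0, -∞, -∞, -∞, -4, -2]
  [-14, 0, -7, -17, -2, -3]
  [-17, -∞, 0, -8, -∞, -∞]
  [-19, 2, -∞, 0, -10, -∞]
  [-20, -∞, 2, -17, 0, -∞]
  [-∞, 7, -1, -∞, -20, 0]
D(1):
  [0, -∞, -∞, -∞, -4, -2]
  [-14, 0, -7, -17, -2, -3]
  [-17, -∞, 0, -8, -21, -19]
  [-19, 2, -∞, 0, -10, -21]
  [-20, -∞, 2, -17, 0, -22]
  [-∞, 7, -1, -∞, -20, 0]
Detection: at round 2, diagonal entry (6, 6) turns strictly positive.
Key observation: the cycle 6->2->6 has total weight 7 + (-3), which is strictly positive.
Answer: DIVERGES — positive cycle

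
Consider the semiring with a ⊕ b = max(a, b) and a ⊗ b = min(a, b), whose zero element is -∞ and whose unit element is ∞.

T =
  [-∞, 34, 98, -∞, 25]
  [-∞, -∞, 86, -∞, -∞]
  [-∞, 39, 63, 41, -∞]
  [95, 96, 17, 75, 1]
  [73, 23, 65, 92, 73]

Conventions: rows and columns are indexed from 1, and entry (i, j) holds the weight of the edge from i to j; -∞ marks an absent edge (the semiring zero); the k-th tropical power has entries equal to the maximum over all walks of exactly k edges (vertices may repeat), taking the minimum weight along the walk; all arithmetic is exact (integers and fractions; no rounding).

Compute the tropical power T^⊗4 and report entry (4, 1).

T^⊗2:
  [25, 39, 63, 41, 25]
  [-∞, 39, 63, 41, -∞]
  [41, 41, 63, 41, 1]
  [75, 75, 95, 75, 25]
  [92, 92, 73, 75, 73]
T^⊗3:
  [41, 41, 63, 41, 25]
  [41, 41, 63, 41, 1]
  [41, 41, 63, 41, 25]
  [75, 75, 75, 75, 25]
  [75, 75, 92, 75, 73]
T^⊗4:
  [41, 41, 63, 41, 25]
  [41, 41, 63, 41, 25]
  [41, 41, 63, 41, 25]
  [75, 75, 75, 75, 25]
  [75, 75, 75, 75, 73]
Key observation: the optimum is the walk 4->4->4->4->1, with weight 75 min 75 min 75 min 95 = 75.
Optimal value attained by: walk 4->4->4->4->1.
Answer: (T^⊗4)[4][1] = 75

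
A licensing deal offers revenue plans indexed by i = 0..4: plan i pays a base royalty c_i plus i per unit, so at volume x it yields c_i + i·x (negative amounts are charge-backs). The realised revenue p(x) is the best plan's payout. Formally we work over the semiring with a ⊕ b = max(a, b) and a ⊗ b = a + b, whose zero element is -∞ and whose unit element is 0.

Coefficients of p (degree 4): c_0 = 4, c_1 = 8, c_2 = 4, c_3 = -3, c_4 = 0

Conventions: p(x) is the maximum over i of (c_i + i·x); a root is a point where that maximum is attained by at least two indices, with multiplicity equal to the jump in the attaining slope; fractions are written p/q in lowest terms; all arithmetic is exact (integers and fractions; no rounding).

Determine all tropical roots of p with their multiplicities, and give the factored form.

hull edge (i=0, c=4) to (i=1, c=8): slope 4, span 1
hull edge (i=1, c=8) to (i=4, c=0): slope -8/3, span 3
Factored form: p(x) = 0 ⊗ (x ⊕ (-4)) ⊗ (x ⊕ 8/3) ⊗ (x ⊕ 8/3) ⊗ (x ⊕ 8/3)
Answer: roots = -4 (mult 1), 8/3 (mult 3)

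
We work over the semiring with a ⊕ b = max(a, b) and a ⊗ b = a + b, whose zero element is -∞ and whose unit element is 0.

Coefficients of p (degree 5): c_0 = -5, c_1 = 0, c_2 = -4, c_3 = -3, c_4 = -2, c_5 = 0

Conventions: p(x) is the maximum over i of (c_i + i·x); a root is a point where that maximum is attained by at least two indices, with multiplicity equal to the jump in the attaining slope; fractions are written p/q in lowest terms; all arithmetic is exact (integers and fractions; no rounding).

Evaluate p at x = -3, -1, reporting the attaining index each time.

p(-3) = max(-5+0·(-3)=-5, 0+1·(-3)=-3, -4+2·(-3)=-10, -3+3·(-3)=-12, -2+4·(-3)=-14, 0+5·(-3)=-15) = -3 (attained by i=1)
p(-1) = max(-5+0·(-1)=-5, 0+1·(-1)=-1, -4+2·(-1)=-6, -3+3·(-1)=-6, -2+4·(-1)=-6, 0+5·(-1)=-5) = -1 (attained by i=1)
Answer: p(-3) = -3; p(-1) = -1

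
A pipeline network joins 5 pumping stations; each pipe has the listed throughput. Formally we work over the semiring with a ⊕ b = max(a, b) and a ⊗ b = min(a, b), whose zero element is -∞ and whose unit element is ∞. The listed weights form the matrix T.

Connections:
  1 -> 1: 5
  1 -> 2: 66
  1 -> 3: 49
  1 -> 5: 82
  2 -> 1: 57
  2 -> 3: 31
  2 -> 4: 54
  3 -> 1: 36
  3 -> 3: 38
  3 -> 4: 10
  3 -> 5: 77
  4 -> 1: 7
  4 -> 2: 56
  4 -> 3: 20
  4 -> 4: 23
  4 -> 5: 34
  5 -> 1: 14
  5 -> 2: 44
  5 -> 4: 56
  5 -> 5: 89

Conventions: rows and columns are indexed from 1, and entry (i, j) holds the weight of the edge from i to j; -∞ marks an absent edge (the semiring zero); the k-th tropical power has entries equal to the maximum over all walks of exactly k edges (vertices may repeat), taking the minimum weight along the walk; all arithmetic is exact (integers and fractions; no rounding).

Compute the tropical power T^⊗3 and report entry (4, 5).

T^⊗2:
  [57, 44, 38, 56, 82]
  [31, 57, 49, 23, 57]
  [36, 44, 38, 56, 77]
  [56, 34, 31, 54, 34]
  [44, 56, 31, 56, 89]
T^⊗3:
  [44, 57, 49, 56, 82]
  [57, 44, 38, 56, 57]
  [44, 56, 38, 56, 77]
  [34, 56, 49, 34, 56]
  [56, 56, 44, 56, 89]
Key observation: the optimum is the walk 4->2->1->5, with weight 56 min 57 min 82 = 56.
Optimal value attained by: walk 4->2->1->5.
Answer: (T^⊗3)[4][5] = 56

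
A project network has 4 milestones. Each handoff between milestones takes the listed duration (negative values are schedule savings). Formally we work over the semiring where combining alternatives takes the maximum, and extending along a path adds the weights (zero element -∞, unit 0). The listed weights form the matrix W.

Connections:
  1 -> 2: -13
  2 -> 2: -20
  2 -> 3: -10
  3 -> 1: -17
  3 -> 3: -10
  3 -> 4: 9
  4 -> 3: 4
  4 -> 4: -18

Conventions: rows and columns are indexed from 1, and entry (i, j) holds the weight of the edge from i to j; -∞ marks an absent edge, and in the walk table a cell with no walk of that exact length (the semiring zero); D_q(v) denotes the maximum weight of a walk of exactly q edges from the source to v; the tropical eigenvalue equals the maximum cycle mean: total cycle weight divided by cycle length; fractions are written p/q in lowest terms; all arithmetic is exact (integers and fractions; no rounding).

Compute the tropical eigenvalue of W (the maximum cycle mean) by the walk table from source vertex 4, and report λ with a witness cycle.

q=0: [-∞, -∞, -∞, 0]
q=1: [-∞, -∞, 4, -18]
q=2: [-13, -∞, -6, 13]
q=3: [-23, -26, 17, 3]
q=4: [0, -36, 7, 26]
Optimal cycle mean attained by: cycle 3->4->3, total 9 + 4, length 2.
Answer: λ = 13/2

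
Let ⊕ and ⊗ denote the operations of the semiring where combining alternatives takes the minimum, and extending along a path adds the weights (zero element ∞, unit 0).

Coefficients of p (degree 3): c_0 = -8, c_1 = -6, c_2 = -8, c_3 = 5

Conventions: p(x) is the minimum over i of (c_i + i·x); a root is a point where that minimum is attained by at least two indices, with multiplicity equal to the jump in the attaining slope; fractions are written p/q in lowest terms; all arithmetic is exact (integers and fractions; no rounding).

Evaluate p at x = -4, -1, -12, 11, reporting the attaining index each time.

p(-4) = min(-8+0·(-4)=-8, -6+1·(-4)=-10, -8+2·(-4)=-16, 5+3·(-4)=-7) = -16 (attained by i=2)
p(-1) = min(-8+0·(-1)=-8, -6+1·(-1)=-7, -8+2·(-1)=-10, 5+3·(-1)=2) = -10 (attained by i=2)
p(-12) = min(-8+0·(-12)=-8, -6+1·(-12)=-18, -8+2·(-12)=-32, 5+3·(-12)=-31) = -32 (attained by i=2)
p(11) = min(-8+0·11=-8, -6+1·11=5, -8+2·11=14, 5+3·11=38) = -8 (attained by i=0)
Answer: p(-4) = -16; p(-1) = -10; p(-12) = -32; p(11) = -8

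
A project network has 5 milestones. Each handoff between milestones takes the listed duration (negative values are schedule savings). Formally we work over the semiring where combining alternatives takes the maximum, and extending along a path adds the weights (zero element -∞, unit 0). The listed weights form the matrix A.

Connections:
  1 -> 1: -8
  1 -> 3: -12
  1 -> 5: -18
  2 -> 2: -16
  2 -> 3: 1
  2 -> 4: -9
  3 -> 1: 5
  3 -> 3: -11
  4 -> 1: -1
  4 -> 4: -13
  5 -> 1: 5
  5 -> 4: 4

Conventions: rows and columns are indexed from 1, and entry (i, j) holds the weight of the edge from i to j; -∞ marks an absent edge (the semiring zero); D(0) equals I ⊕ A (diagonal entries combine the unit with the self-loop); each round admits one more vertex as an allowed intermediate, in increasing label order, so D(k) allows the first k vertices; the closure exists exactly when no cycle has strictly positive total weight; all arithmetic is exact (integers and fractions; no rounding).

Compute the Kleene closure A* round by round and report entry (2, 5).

D(0):
  [0, -∞, -12, -∞, -18]
  [-∞, 0, 1, -9, -∞]
  [5, -∞, 0, -∞, -∞]
  [-1, -∞, -∞, 0, -∞]
  [5, -∞, -∞, 4, 0]
D(1):
  [0, -∞, -12, -∞, -18]
  [-∞, 0, 1, -9, -∞]
  [5, -∞, 0, -∞, -13]
  [-1, -∞, -13, 0, -19]
  [5, -∞, -7, 4, 0]
D(2):
  [0, -∞, -12, -∞, -18]
  [-∞, 0, 1, -9, -∞]
  [5, -∞, 0, -∞, -13]
  [-1, -∞, -13, 0, -19]
  [5, -∞, -7, 4, 0]
D(3):
  [0, -∞, -12, -∞, -18]
  [6, 0, 1, -9, -12]
  [5, -∞, 0, -∞, -13]
  [-1, -∞, -13, 0, -19]
  [5, -∞, -7, 4, 0]
D(4):
  [0, -∞, -12, -∞, -18]
  [6, 0, 1, -9, -12]
  [5, -∞, 0, -∞, -13]
  [-1, -∞, -13, 0, -19]
  [5, -∞, -7, 4, 0]
D(5):
  [0, -∞, -12, -14, -18]
  [6, 0, 1, -8, -12]
  [5, -∞, 0, -9, -13]
  [-1, -∞, -13, 0, -19]
  [5, -∞, -7, 4, 0]
Answer: A*[2][5] = -12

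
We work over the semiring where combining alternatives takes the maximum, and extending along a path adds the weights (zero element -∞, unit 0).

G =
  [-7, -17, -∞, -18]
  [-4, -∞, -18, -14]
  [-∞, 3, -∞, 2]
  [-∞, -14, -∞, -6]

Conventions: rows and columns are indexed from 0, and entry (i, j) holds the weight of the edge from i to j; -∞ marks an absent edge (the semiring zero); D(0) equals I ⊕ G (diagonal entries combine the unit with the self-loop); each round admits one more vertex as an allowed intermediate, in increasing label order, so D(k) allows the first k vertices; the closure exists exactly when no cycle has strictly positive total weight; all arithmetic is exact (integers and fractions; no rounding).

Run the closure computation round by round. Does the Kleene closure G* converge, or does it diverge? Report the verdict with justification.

D(0):
  [0, -17, -∞, -18]
  [-4, 0, -18, -14]
  [-∞, 3, 0, 2]
  [-∞, -14, -∞, 0]
D(1):
  [0, -17, -∞, -18]
  [-4, 0, -18, -14]
  [-∞, 3, 0, 2]
  [-∞, -14, -∞, 0]
D(2):
  [0, -17, -35, -18]
  [-4, 0, -18, -14]
  [-1, 3, 0, 2]
  [-18, -14, -32, 0]
D(3):
  [0, -17, -35, -18]
  [-4, 0, -18, -14]
  [-1, 3, 0, 2]
  [-18, -14, -32, 0]
D(4):
  [0, -17, -35, -18]
  [-4, 0, -18, -14]
  [-1, 3, 0, 2]
  [-18, -14, -32, 0]
Key observation: every diagonal entry stays at the unit through all rounds, so no improving cycle exists.
Answer: CONVERGES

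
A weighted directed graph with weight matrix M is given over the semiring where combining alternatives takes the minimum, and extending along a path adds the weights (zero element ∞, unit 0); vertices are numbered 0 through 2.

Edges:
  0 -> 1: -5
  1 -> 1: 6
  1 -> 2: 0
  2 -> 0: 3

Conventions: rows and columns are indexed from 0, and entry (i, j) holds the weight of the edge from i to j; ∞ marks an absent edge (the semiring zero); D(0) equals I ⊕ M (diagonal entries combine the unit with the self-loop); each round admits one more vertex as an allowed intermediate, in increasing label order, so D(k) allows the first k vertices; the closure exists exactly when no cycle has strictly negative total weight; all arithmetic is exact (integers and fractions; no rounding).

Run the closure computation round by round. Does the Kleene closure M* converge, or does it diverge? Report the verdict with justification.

D(0):
  [0, -5, ∞]
  [∞, 0, 0]
  [3, ∞, 0]
D(1):
  [0, -5, ∞]
  [∞, 0, 0]
  [3, -2, 0]
Detection: at round 2, diagonal entry (2, 2) turns strictly negative.
Key observation: the cycle 2->0->1->2 has total weight 3 + (-5) + 0, which is strictly negative.
Answer: DIVERGES — negative cycle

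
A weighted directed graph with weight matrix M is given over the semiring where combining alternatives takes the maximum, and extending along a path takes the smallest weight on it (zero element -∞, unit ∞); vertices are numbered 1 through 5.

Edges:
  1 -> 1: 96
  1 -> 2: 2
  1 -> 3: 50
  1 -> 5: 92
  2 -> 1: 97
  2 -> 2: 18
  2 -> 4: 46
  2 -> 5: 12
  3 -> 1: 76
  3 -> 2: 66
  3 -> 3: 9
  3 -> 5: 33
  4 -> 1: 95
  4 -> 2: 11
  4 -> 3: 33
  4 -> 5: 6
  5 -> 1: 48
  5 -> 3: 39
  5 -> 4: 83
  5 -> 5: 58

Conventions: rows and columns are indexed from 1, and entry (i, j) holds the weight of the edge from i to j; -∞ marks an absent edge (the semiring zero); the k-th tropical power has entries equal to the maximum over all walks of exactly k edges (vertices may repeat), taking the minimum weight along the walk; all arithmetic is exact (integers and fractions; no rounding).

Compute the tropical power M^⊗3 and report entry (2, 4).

M^⊗2:
  [96, 50, 50, 83, 92]
  [96, 18, 50, 18, 92]
  [76, 18, 50, 46, 76]
  [95, 33, 50, 11, 92]
  [83, 39, 48, 58, 58]
M^⊗3:
  [96, 50, 50, 83, 92]
  [96, 50, 50, 83, 92]
  [76, 50, 50, 76, 76]
  [95, 50, 50, 83, 92]
  [83, 48, 50, 58, 83]
Key observation: the optimum is the walk 2->1->5->4, with weight 97 min 92 min 83 = 83.
Optimal value attained by: walk 2->1->5->4.
Answer: (M^⊗3)[2][4] = 83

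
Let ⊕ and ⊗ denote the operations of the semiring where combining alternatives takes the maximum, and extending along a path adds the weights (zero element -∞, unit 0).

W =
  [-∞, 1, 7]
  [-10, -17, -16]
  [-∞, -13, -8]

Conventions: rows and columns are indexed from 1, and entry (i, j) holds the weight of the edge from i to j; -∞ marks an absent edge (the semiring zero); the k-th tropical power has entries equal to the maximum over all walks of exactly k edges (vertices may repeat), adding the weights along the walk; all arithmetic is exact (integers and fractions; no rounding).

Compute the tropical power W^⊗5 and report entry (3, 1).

W^⊗2:
  [-9, -6, -1]
  [-27, -9, -3]
  [-23, -21, -16]
W^⊗3:
  [-16, -8, -2]
  [-19, -16, -11]
  [-31, -22, -16]
W^⊗4:
  [-18, -15, -9]
  [-26, -18, -12]
  [-32, -29, -24]
W^⊗5:
  [-25, -17, -11]
  [-28, -25, -19]
  [-39, -31, -25]
Key observation: the optimum is the walk 3->2->1->3->2->1, with weight (-13) + (-10) + 7 + (-13) + (-10) = -39.
Optimal value attained by: walk 3->2->1->3->2->1.
Answer: (W^⊗5)[3][1] = -39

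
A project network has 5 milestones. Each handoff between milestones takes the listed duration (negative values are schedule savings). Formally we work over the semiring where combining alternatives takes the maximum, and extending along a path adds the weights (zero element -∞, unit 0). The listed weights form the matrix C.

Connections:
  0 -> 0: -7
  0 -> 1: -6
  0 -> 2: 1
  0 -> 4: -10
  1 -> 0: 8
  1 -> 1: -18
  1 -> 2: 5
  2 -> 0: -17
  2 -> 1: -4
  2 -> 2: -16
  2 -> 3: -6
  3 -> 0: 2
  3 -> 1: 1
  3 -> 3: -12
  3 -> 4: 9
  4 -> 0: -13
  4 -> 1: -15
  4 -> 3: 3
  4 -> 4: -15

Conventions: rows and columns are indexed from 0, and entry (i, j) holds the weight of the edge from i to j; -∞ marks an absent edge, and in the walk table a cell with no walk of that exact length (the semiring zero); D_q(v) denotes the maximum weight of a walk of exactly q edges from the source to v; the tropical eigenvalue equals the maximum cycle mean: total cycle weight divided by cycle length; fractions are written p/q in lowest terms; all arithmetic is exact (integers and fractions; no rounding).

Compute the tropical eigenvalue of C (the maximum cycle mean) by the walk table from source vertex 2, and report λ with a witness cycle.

q=0: [-∞, -∞, 0, -∞, -∞]
q=1: [-17, -4, -16, -6, -∞]
q=2: [4, -5, 1, -18, 3]
q=3: [3, -2, 5, 6, -6]
q=4: [8, 7, 4, -1, 15]
q=5: [15, 2, 12, 18, 8]
Optimal cycle mean attained by: cycle 3->4->3, total 9 + 3, length 2.
Answer: λ = 6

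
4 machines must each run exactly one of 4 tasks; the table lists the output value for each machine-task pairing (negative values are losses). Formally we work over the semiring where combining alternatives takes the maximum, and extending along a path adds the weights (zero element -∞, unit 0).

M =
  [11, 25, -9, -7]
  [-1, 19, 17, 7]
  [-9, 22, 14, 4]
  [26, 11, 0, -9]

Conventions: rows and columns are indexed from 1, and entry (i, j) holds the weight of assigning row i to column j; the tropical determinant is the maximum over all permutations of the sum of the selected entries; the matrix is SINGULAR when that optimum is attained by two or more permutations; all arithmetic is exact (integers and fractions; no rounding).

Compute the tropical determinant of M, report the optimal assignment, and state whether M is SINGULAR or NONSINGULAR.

σ = (1, 2, 3, 4): 11 + 19 + 14 + (-9) = 35
σ = (1, 2, 4, 3): 11 + 19 + 4 + 0 = 34
σ = (1, 3, 2, 4): 11 + 17 + 22 + (-9) = 41
σ = (1, 3, 4, 2): 11 + 17 + 4 + 11 = 43
σ = (1, 4, 2, 3): 11 + 7 + 22 + 0 = 40
σ = (1, 4, 3, 2): 11 + 7 + 14 + 11 = 43
σ = (2, 1, 3, 4): 25 + (-1) + 14 + (-9) = 29
σ = (2, 1, 4, 3): 25 + (-1) + 4 + 0 = 28
σ = (2, 3, 1, 4): 25 + 17 + (-9) + (-9) = 24
σ = (2, 3, 4, 1): 25 + 17 + 4 + 26 = 72
σ = (2, 4, 1, 3): 25 + 7 + (-9) + 0 = 23
σ = (2, 4, 3, 1): 25 + 7 + 14 + 26 = 72
σ = (3, 1, 2, 4): (-9) + (-1) + 22 + (-9) = 3
σ = (3, 1, 4, 2): (-9) + (-1) + 4 + 11 = 5
σ = (3, 2, 1, 4): (-9) + 19 + (-9) + (-9) = -8
σ = (3, 2, 4, 1): (-9) + 19 + 4 + 26 = 40
σ = (3, 4, 1, 2): (-9) + 7 + (-9) + 11 = 0
σ = (3, 4, 2, 1): (-9) + 7 + 22 + 26 = 46
σ = (4, 1, 2, 3): (-7) + (-1) + 22 + 0 = 14
σ = (4, 1, 3, 2): (-7) + (-1) + 14 + 11 = 17
σ = (4, 2, 1, 3): (-7) + 19 + (-9) + 0 = 3
σ = (4, 2, 3, 1): (-7) + 19 + 14 + 26 = 52
σ = (4, 3, 1, 2): (-7) + 17 + (-9) + 11 = 12
σ = (4, 3, 2, 1): (-7) + 17 + 22 + 26 = 58
Optimal value attained by: σ = (2, 3, 4, 1).
Answer: det⊕(M) = 72; verdict: SINGULAR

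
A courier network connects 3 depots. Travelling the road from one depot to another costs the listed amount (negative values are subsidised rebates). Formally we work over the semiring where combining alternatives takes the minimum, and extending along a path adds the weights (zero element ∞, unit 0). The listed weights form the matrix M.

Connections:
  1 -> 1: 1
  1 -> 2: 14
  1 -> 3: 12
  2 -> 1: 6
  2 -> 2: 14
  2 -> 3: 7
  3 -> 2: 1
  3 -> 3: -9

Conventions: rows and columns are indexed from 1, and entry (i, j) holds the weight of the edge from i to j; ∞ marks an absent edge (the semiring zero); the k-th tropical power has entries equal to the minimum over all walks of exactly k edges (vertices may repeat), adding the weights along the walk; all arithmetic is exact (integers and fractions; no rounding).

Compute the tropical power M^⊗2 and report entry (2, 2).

M^⊗2:
  [2, 13, 3]
  [7, 8, -2]
  [7, -8, -18]
Key observation: the optimum is the walk 2->3->2, with weight 7 + 1 = 8.
Optimal value attained by: walk 2->3->2.
Answer: (M^⊗2)[2][2] = 8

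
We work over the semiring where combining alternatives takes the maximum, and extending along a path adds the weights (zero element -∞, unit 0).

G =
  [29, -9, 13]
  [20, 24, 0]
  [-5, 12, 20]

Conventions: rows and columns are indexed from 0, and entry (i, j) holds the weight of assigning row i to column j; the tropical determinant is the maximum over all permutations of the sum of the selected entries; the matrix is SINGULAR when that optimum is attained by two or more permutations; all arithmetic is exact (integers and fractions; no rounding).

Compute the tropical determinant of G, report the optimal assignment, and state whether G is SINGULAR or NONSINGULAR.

σ = (0, 1, 2): 29 + 24 + 20 = 73
σ = (0, 2, 1): 29 + 0 + 12 = 41
σ = (1, 0, 2): (-9) + 20 + 20 = 31
σ = (1, 2, 0): (-9) + 0 + (-5) = -14
σ = (2, 0, 1): 13 + 20 + 12 = 45
σ = (2, 1, 0): 13 + 24 + (-5) = 32
Optimal value attained by: σ = (0, 1, 2).
Answer: det⊕(G) = 73; verdict: NONSINGULAR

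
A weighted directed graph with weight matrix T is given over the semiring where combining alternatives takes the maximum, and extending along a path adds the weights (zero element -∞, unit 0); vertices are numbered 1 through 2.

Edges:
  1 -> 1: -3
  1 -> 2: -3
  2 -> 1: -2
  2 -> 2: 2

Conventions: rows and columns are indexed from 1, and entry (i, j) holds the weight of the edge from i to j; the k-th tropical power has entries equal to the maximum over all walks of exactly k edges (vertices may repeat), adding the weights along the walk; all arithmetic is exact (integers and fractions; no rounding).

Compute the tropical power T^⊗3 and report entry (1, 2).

T^⊗2:
  [-5, -1]
  [0, 4]
T^⊗3:
  [-3, 1]
  [2, 6]
Key observation: the optimum is the walk 1->2->2->2, with weight (-3) + 2 + 2 = 1.
Optimal value attained by: walk 1->2->2->2.
Answer: (T^⊗3)[1][2] = 1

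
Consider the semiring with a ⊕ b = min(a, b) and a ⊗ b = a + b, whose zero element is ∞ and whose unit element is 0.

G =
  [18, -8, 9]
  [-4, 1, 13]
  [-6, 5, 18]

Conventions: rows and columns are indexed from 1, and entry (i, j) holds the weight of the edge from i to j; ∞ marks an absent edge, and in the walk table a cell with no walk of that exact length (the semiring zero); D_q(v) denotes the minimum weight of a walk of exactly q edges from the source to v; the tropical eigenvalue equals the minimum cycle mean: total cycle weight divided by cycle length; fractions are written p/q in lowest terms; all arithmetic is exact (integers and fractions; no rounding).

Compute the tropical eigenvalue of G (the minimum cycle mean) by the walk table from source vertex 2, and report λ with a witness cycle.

q=0: [∞, 0, ∞]
q=1: [-4, 1, 13]
q=2: [-3, -12, 5]
q=3: [-16, -11, 1]
Optimal cycle mean attained by: cycle 1->2->1, total (-8) + (-4), length 2.
Answer: λ = -6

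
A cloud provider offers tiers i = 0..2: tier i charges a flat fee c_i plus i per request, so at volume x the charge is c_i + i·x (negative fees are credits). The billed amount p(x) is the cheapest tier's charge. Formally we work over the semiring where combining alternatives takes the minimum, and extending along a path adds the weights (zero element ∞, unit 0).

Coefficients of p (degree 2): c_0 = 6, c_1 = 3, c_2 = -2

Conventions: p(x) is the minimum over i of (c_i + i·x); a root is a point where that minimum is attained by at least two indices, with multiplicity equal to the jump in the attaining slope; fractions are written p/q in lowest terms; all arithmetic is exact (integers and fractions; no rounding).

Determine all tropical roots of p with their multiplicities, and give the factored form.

hull edge (i=0, c=6) to (i=2, c=-2): slope -4, span 2
Factored form: p(x) = -2 ⊗ (x ⊕ 4) ⊗ (x ⊕ 4)
Answer: roots = 4 (mult 2)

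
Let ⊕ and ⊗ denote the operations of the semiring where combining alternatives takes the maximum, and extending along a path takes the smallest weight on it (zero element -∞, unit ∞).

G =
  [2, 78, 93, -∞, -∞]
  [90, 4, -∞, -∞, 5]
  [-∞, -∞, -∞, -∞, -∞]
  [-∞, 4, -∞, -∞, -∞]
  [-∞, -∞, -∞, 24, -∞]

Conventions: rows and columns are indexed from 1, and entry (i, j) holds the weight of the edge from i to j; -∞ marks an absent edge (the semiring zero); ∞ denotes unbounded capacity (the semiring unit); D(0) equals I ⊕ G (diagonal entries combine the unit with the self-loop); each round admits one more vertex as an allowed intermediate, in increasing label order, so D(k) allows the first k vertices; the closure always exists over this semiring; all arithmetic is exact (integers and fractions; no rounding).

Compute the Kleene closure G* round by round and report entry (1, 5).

D(0):
  [∞, 78, 93, -∞, -∞]
  [90, ∞, -∞, -∞, 5]
  [-∞, -∞, ∞, -∞, -∞]
  [-∞, 4, -∞, ∞, -∞]
  [-∞, -∞, -∞, 24, ∞]
D(1):
  [∞, 78, 93, -∞, -∞]
  [90, ∞, 90, -∞, 5]
  [-∞, -∞, ∞, -∞, -∞]
  [-∞, 4, -∞, ∞, -∞]
  [-∞, -∞, -∞, 24, ∞]
D(2):
  [∞, 78, 93, -∞, 5]
  [90, ∞, 90, -∞, 5]
  [-∞, -∞, ∞, -∞, -∞]
  [4, 4, 4, ∞, 4]
  [-∞, -∞, -∞, 24, ∞]
D(3):
  [∞, 78, 93, -∞, 5]
  [90, ∞, 90, -∞, 5]
  [-∞, -∞, ∞, -∞, -∞]
  [4, 4, 4, ∞, 4]
  [-∞, -∞, -∞, 24, ∞]
D(4):
  [∞, 78, 93, -∞, 5]
  [90, ∞, 90, -∞, 5]
  [-∞, -∞, ∞, -∞, -∞]
  [4, 4, 4, ∞, 4]
  [4, 4, 4, 24, ∞]
D(5):
  [∞, 78, 93, 5, 5]
  [90, ∞, 90, 5, 5]
  [-∞, -∞, ∞, -∞, -∞]
  [4, 4, 4, ∞, 4]
  [4, 4, 4, 24, ∞]
Answer: G*[1][5] = 5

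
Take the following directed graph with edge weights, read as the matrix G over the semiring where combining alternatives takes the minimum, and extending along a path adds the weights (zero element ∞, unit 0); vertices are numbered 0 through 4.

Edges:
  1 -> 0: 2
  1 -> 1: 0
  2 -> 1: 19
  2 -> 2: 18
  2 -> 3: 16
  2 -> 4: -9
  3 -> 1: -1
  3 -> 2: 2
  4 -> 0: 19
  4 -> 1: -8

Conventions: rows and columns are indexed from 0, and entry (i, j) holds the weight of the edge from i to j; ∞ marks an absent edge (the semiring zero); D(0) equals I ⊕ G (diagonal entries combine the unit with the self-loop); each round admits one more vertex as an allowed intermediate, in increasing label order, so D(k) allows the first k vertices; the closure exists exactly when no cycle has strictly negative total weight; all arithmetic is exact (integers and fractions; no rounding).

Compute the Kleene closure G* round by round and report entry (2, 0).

D(0):
  [0, ∞, ∞, ∞, ∞]
  [2, 0, ∞, ∞, ∞]
  [∞, 19, 0, 16, -9]
  [∞, -1, 2, 0, ∞]
  [19, -8, ∞, ∞, 0]
D(1):
  [0, ∞, ∞, ∞, ∞]
  [2, 0, ∞, ∞, ∞]
  [∞, 19, 0, 16, -9]
  [∞, -1, 2, 0, ∞]
  [19, -8, ∞, ∞, 0]
D(2):
  [0, ∞, ∞, ∞, ∞]
  [2, 0, ∞, ∞, ∞]
  [21, 19, 0, 16, -9]
  [1, -1, 2, 0, ∞]
  [-6, -8, ∞, ∞, 0]
D(3):
  [0, ∞, ∞, ∞, ∞]
  [2, 0, ∞, ∞, ∞]
  [21, 19, 0, 16, -9]
  [1, -1, 2, 0, -7]
  [-6, -8, ∞, ∞, 0]
D(4):
  [0, ∞, ∞, ∞, ∞]
  [2, 0, ∞, ∞, ∞]
  [17, 15, 0, 16, -9]
  [1, -1, 2, 0, -7]
  [-6, -8, ∞, ∞, 0]
D(5):
  [0, ∞, ∞, ∞, ∞]
  [2, 0, ∞, ∞, ∞]
  [-15, -17, 0, 16, -9]
  [-13, -15, 2, 0, -7]
  [-6, -8, ∞, ∞, 0]
Answer: G*[2][0] = -15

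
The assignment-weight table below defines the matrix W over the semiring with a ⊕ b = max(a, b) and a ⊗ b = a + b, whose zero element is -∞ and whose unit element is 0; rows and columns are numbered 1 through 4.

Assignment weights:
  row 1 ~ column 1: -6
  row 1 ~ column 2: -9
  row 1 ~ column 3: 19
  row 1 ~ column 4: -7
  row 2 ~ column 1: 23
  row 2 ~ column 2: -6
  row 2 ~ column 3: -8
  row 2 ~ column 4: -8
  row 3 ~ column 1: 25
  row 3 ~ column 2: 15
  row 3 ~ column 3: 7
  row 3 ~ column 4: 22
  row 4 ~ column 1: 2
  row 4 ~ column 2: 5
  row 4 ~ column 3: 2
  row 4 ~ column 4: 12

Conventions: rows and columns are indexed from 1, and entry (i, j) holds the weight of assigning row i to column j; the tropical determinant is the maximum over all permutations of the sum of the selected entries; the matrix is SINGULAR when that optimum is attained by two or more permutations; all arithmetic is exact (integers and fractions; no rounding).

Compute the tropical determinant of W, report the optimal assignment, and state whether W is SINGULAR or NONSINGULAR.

σ = (1, 2, 3, 4): (-6) + (-6) + 7 + 12 = 7
σ = (1, 2, 4, 3): (-6) + (-6) + 22 + 2 = 12
σ = (1, 3, 2, 4): (-6) + (-8) + 15 + 12 = 13
σ = (1, 3, 4, 2): (-6) + (-8) + 22 + 5 = 13
σ = (1, 4, 2, 3): (-6) + (-8) + 15 + 2 = 3
σ = (1, 4, 3, 2): (-6) + (-8) + 7 + 5 = -2
σ = (2, 1, 3, 4): (-9) + 23 + 7 + 12 = 33
σ = (2, 1, 4, 3): (-9) + 23 + 22 + 2 = 38
σ = (2, 3, 1, 4): (-9) + (-8) + 25 + 12 = 20
σ = (2, 3, 4, 1): (-9) + (-8) + 22 + 2 = 7
σ = (2, 4, 1, 3): (-9) + (-8) + 25 + 2 = 10
σ = (2, 4, 3, 1): (-9) + (-8) + 7 + 2 = -8
σ = (3, 1, 2, 4): 19 + 23 + 15 + 12 = 69
σ = (3, 1, 4, 2): 19 + 23 + 22 + 5 = 69
σ = (3, 2, 1, 4): 19 + (-6) + 25 + 12 = 50
σ = (3, 2, 4, 1): 19 + (-6) + 22 + 2 = 37
σ = (3, 4, 1, 2): 19 + (-8) + 25 + 5 = 41
σ = (3, 4, 2, 1): 19 + (-8) + 15 + 2 = 28
σ = (4, 1, 2, 3): (-7) + 23 + 15 + 2 = 33
σ = (4, 1, 3, 2): (-7) + 23 + 7 + 5 = 28
σ = (4, 2, 1, 3): (-7) + (-6) + 25 + 2 = 14
σ = (4, 2, 3, 1): (-7) + (-6) + 7 + 2 = -4
σ = (4, 3, 1, 2): (-7) + (-8) + 25 + 5 = 15
σ = (4, 3, 2, 1): (-7) + (-8) + 15 + 2 = 2
Optimal value attained by: σ = (3, 1, 2, 4).
Answer: det⊕(W) = 69; verdict: SINGULAR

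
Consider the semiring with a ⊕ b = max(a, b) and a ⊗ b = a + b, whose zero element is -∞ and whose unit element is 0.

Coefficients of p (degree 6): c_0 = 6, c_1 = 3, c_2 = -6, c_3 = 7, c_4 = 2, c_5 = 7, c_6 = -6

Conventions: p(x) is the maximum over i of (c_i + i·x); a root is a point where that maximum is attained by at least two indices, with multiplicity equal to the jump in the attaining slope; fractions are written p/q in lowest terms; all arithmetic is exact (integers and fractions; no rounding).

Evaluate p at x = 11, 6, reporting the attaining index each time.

p(11) = max(6+0·11=6, 3+1·11=14, -6+2·11=16, 7+3·11=40, 2+4·11=46, 7+5·11=62, -6+6·11=60) = 62 (attained by i=5)
p(6) = max(6+0·6=6, 3+1·6=9, -6+2·6=6, 7+3·6=25, 2+4·6=26, 7+5·6=37, -6+6·6=30) = 37 (attained by i=5)
Answer: p(11) = 62; p(6) = 37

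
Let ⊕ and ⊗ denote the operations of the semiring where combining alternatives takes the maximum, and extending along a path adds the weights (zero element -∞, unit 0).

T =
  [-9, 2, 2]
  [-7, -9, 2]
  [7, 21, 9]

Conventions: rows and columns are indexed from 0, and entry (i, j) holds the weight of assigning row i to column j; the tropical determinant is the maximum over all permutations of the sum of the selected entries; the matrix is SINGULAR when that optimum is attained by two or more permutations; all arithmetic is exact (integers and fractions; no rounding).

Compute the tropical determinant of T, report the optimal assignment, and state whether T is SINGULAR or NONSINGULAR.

σ = (0, 1, 2): (-9) + (-9) + 9 = -9
σ = (0, 2, 1): (-9) + 2 + 21 = 14
σ = (1, 0, 2): 2 + (-7) + 9 = 4
σ = (1, 2, 0): 2 + 2 + 7 = 11
σ = (2, 0, 1): 2 + (-7) + 21 = 16
σ = (2, 1, 0): 2 + (-9) + 7 = 0
Optimal value attained by: σ = (2, 0, 1).
Answer: det⊕(T) = 16; verdict: NONSINGULAR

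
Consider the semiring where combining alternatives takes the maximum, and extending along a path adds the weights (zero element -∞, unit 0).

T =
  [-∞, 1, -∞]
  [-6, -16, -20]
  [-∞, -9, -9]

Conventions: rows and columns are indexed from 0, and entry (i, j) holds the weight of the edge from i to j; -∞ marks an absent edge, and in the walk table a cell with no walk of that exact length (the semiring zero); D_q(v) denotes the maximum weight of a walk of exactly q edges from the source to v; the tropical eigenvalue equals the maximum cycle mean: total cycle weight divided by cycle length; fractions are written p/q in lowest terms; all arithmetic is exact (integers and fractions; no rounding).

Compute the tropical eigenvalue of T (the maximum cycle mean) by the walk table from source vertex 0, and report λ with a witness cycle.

q=0: [0, -∞, -∞]
q=1: [-∞, 1, -∞]
q=2: [-5, -15, -19]
q=3: [-21, -4, -28]
Optimal cycle mean attained by: cycle 0->1->0, total 1 + (-6), length 2.
Answer: λ = -5/2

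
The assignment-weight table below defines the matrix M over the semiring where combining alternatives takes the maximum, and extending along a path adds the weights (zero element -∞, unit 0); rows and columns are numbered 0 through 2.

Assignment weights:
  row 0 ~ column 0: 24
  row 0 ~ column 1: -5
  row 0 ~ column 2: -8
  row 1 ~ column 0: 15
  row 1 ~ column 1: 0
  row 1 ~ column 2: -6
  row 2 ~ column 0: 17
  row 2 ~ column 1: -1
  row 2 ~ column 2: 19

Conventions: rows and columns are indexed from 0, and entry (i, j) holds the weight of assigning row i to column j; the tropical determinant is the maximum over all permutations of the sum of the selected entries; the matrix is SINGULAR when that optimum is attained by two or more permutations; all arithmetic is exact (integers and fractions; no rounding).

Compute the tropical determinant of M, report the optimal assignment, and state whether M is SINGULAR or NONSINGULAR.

σ = (0, 1, 2): 24 + 0 + 19 = 43
σ = (0, 2, 1): 24 + (-6) + (-1) = 17
σ = (1, 0, 2): (-5) + 15 + 19 = 29
σ = (1, 2, 0): (-5) + (-6) + 17 = 6
σ = (2, 0, 1): (-8) + 15 + (-1) = 6
σ = (2, 1, 0): (-8) + 0 + 17 = 9
Optimal value attained by: σ = (0, 1, 2).
Answer: det⊕(M) = 43; verdict: NONSINGULAR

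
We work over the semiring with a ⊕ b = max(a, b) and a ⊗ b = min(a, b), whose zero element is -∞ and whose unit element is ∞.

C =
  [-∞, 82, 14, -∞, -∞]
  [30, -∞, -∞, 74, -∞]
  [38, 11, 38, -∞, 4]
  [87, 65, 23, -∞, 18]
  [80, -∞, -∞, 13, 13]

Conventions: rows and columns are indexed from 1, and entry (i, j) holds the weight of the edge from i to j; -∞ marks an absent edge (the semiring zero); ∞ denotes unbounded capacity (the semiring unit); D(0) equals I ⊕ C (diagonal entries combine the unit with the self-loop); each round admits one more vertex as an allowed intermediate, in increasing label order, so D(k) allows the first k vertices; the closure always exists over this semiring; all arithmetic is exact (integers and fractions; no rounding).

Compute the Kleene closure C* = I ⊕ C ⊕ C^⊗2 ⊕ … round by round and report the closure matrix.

D(0):
  [∞, 82, 14, -∞, -∞]
  [30, ∞, -∞, 74, -∞]
  [38, 11, ∞, -∞, 4]
  [87, 65, 23, ∞, 18]
  [80, -∞, -∞, 13, ∞]
D(1):
  [∞, 82, 14, -∞, -∞]
  [30, ∞, 14, 74, -∞]
  [38, 38, ∞, -∞, 4]
  [87, 82, 23, ∞, 18]
  [80, 80, 14, 13, ∞]
D(2):
  [∞, 82, 14, 74, -∞]
  [30, ∞, 14, 74, -∞]
  [38, 38, ∞, 38, 4]
  [87, 82, 23, ∞, 18]
  [80, 80, 14, 74, ∞]
D(3):
  [∞, 82, 14, 74, 4]
  [30, ∞, 14, 74, 4]
  [38, 38, ∞, 38, 4]
  [87, 82, 23, ∞, 18]
  [80, 80, 14, 74, ∞]
D(4):
  [∞, 82, 23, 74, 18]
  [74, ∞, 23, 74, 18]
  [38, 38, ∞, 38, 18]
  [87, 82, 23, ∞, 18]
  [80, 80, 23, 74, ∞]
D(5):
  [∞, 82, 23, 74, 18]
  [74, ∞, 23, 74, 18]
  [38, 38, ∞, 38, 18]
  [87, 82, 23, ∞, 18]
  [80, 80, 23, 74, ∞]
Answer: C* = [[∞, 82, 23, 74, 18], [74, ∞, 23, 74, 18], [38, 38, ∞, 38, 18], [87, 82, 23, ∞, 18], [80, 80, 23, 74, ∞]]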